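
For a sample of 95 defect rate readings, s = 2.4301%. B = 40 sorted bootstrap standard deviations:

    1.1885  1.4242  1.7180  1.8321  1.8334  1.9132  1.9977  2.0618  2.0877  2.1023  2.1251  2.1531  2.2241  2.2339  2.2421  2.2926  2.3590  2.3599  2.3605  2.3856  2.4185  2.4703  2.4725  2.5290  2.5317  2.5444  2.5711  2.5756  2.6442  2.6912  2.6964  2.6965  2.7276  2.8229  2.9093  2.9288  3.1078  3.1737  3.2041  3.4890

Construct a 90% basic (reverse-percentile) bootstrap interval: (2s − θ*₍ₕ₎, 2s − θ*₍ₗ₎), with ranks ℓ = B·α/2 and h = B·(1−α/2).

Percentile endpoints at ranks 2 and 38: θ*₍2₎ = 1.4242, θ*₍38₎ = 3.1737.
Basic interval reflects these around s:
  lower = 2 × 2.4301 − 3.1737 = 1.6865
  upper = 2 × 2.4301 − 1.4242 = 3.4360

(1.6865, 3.4360)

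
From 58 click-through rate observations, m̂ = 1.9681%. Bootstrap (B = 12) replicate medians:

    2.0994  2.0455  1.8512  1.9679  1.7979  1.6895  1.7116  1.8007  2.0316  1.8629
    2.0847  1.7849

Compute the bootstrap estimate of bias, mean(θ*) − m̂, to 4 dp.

mean(θ*) = (2.0994 + 2.0455 + 1.8512 + 1.9679 + 1.7979 + 1.6895 + 1.7116 + 1.8007 + 2.0316 + 1.8629 + 2.0847 + 1.7849) / 12 = 1.89398
bias = 1.89398 − 1.9681

bias = −0.0741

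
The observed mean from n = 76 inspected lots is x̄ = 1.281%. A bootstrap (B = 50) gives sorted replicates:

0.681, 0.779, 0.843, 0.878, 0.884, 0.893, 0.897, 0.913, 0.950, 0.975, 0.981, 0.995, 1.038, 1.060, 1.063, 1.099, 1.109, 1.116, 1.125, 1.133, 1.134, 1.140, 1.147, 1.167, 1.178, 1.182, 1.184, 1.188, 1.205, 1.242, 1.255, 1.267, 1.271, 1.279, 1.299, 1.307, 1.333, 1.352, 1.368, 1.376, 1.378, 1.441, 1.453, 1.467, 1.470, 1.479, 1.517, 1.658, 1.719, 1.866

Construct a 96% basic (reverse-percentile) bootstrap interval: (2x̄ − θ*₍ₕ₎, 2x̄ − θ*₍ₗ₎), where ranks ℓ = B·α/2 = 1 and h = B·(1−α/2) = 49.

Percentile endpoints at ranks 1 and 49: θ*₍1₎ = 0.681, θ*₍49₎ = 1.719.
Basic interval reflects these around x̄:
  lower = 2 × 1.281 − 1.719 = 0.843
  upper = 2 × 1.281 − 0.681 = 1.881

(0.843, 1.881)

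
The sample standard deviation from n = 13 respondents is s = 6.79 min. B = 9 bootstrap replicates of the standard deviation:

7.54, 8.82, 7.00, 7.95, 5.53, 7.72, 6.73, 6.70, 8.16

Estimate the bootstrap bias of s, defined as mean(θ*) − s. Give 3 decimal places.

bias = +0.560

mean(θ*) = (7.54 + 8.82 + 7.00 + 7.95 + 5.53 + 7.72 + 6.73 + 6.70 + 8.16) / 9 = 7.3500
bias = 7.3500 − 6.79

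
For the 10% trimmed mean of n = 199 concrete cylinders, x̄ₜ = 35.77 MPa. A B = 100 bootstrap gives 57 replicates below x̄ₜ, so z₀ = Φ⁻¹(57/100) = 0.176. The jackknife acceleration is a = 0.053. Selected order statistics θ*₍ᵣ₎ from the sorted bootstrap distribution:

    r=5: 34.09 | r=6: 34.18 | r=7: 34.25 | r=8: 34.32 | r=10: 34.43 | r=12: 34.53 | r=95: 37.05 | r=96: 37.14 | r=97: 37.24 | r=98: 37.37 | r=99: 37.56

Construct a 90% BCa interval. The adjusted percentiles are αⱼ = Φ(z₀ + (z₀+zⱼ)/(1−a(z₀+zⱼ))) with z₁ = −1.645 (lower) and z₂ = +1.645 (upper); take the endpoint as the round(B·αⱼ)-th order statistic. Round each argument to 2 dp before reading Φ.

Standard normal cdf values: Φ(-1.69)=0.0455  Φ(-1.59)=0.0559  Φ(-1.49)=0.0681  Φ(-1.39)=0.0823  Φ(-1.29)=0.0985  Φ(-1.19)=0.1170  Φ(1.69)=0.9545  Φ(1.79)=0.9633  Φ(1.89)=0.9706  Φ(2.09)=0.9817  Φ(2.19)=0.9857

(34.53, 37.56)

Lower: z₀ + z₁ = 0.176 + (-1.645) = -1.469; 1 − a(z₀+z₁) = 1 − (0.053)(-1.469) = 1.0779; argument = 0.176 + (-1.469)/1.0779 = -1.1869 → -1.19.
α₁ = Φ(-1.19) = 0.1170; rank = round(100 × 0.1170) = 12; θ*₍12₎ = 34.53.
Upper: z₀ + z₂ = 1.821; 1 − a(z₀+z₂) = 0.9035; argument = 2.1915 → 2.19; α₂ = 0.9857; rank = 99; θ*₍99₎ = 37.56.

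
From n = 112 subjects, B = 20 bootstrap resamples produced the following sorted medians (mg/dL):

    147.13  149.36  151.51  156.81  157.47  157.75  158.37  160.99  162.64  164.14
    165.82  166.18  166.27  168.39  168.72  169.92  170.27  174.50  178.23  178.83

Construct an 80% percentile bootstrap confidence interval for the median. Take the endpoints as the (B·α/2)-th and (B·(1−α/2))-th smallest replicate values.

(149.36, 174.50)

α = 0.20; lower rank = 20 × 0.100 = 2; upper rank = 20 × 0.900 = 18.
The 2nd smallest replicate is 149.36; the 18th is 174.50.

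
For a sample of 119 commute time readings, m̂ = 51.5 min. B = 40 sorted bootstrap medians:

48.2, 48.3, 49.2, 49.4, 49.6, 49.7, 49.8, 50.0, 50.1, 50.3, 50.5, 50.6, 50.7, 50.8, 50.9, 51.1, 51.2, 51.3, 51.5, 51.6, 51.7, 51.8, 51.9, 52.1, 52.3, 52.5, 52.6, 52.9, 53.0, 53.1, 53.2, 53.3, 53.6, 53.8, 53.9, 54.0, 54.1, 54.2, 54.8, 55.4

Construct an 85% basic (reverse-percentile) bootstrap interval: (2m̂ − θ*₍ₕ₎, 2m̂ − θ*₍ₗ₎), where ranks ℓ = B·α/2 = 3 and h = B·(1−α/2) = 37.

(48.9, 53.8)

Percentile endpoints at ranks 3 and 37: θ*₍3₎ = 49.2, θ*₍37₎ = 54.1.
Basic interval reflects these around m̂:
  lower = 2 × 51.5 − 54.1 = 48.9
  upper = 2 × 51.5 − 49.2 = 53.8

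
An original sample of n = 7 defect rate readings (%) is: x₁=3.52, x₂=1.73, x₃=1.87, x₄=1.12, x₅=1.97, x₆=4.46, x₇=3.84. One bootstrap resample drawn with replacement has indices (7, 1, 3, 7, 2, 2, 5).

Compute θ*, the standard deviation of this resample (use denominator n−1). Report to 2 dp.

θ* = 1.03

Resample values: 3.84, 3.52, 1.87, 3.84, 1.73, 1.73, 1.97.
Mean = 2.6429; sum of squared deviations = 6.3523
s² = 6.3523 / 6 = 1.0587
s = √1.0587 = 1.03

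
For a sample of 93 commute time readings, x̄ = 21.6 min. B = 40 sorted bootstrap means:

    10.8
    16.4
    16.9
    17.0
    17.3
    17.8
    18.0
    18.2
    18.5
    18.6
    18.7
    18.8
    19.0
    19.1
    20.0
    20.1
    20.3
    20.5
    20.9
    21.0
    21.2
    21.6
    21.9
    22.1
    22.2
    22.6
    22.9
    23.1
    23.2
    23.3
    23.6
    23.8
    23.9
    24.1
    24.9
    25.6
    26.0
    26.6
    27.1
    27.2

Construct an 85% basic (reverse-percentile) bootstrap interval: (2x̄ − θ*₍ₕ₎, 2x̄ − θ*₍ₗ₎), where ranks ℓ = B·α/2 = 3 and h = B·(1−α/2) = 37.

Percentile endpoints at ranks 3 and 37: θ*₍3₎ = 16.9, θ*₍37₎ = 26.0.
Basic interval reflects these around x̄:
  lower = 2 × 21.6 − 26.0 = 17.2
  upper = 2 × 21.6 − 16.9 = 26.3

(17.2, 26.3)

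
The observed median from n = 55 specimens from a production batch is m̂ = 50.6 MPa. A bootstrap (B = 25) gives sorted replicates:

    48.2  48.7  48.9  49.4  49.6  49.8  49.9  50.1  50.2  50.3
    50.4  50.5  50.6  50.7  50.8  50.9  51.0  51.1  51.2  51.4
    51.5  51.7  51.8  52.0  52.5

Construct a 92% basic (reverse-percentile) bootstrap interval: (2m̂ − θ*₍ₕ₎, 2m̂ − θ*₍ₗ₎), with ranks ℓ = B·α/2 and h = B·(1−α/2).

Percentile endpoints at ranks 1 and 24: θ*₍1₎ = 48.2, θ*₍24₎ = 52.0.
Basic interval reflects these around m̂:
  lower = 2 × 50.6 − 52.0 = 49.2
  upper = 2 × 50.6 − 48.2 = 53.0

(49.2, 53.0)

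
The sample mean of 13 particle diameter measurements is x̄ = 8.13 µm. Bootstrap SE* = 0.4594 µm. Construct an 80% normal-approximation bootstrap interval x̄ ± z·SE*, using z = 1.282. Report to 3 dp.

(7.541, 8.719)

Margin = 1.282 × 0.4594 = 0.5890
Interval: 8.13 ± 0.5890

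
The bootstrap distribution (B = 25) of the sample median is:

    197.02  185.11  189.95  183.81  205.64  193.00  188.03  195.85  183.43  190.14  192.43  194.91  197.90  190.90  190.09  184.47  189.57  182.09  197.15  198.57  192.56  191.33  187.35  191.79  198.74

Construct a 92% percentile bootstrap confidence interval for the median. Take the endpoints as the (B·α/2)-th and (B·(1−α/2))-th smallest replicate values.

Sorted replicates: 182.09, 183.43, 183.81, 184.47, 185.11, 187.35, 188.03, 189.57, 189.95, 190.09, 190.14, 190.90, 191.33, 191.79, 192.43, 192.56, 193.00, 194.91, 195.85, 197.02, 197.15, 197.90, 198.57, 198.74, 205.64
α = 0.08; lower rank = 25 × 0.040 = 1; upper rank = 25 × 0.960 = 24.
The 1st smallest replicate is 182.09; the 24th is 198.74.

(182.09, 198.74)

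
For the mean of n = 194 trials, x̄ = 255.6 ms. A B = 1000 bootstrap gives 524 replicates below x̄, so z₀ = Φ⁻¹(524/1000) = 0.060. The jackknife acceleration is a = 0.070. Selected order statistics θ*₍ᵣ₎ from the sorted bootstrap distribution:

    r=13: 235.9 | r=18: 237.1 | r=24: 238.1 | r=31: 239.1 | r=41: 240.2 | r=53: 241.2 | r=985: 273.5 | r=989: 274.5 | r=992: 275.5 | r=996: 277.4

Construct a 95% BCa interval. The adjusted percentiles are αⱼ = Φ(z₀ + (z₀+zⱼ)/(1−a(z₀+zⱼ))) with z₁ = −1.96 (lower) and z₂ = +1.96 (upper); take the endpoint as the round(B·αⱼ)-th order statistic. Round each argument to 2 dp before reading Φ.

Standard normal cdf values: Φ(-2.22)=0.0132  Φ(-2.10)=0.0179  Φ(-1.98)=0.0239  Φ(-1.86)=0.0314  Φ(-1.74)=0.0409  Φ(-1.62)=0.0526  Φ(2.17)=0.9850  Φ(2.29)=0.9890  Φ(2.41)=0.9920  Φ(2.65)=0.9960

Lower: z₀ + z₁ = 0.060 + (-1.960) = -1.900; 1 − a(z₀+z₁) = 1 − (0.070)(-1.900) = 1.1330; argument = 0.060 + (-1.900)/1.1330 = -1.6170 → -1.62.
α₁ = Φ(-1.62) = 0.0526; rank = round(1000 × 0.0526) = 53; θ*₍53₎ = 241.2.
Upper: z₀ + z₂ = 2.020; 1 − a(z₀+z₂) = 0.8586; argument = 2.4127 → 2.41; α₂ = 0.9920; rank = 992; θ*₍992₎ = 275.5.

(241.2, 275.5)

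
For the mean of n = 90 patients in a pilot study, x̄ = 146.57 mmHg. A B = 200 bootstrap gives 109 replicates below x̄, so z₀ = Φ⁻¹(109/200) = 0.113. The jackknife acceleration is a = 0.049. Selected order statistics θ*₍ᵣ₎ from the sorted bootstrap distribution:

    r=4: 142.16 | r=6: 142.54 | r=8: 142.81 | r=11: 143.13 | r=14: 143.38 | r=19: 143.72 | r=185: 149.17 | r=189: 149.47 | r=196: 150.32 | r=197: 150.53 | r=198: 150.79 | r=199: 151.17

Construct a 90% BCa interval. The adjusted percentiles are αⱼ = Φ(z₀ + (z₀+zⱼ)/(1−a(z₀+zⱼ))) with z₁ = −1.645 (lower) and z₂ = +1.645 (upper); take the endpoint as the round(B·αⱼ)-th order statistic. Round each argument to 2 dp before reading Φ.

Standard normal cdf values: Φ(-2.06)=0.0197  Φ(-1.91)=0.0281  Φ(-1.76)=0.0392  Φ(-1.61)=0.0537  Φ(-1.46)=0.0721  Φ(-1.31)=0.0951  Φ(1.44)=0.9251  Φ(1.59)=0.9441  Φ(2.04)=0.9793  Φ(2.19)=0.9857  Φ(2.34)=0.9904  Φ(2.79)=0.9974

(143.72, 150.32)

Lower: z₀ + z₁ = 0.113 + (-1.645) = -1.532; 1 − a(z₀+z₁) = 1 − (0.049)(-1.532) = 1.0751; argument = 0.113 + (-1.532)/1.0751 = -1.3120 → -1.31.
α₁ = Φ(-1.31) = 0.0951; rank = round(200 × 0.0951) = 19; θ*₍19₎ = 143.72.
Upper: z₀ + z₂ = 1.758; 1 − a(z₀+z₂) = 0.9139; argument = 2.0367 → 2.04; α₂ = 0.9793; rank = 196; θ*₍196₎ = 150.32.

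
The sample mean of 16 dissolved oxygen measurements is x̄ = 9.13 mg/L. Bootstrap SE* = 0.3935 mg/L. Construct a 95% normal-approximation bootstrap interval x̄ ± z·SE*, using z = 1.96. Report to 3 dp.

(8.359, 9.901)

Margin = 1.96 × 0.3935 = 0.7713
Interval: 9.13 ± 0.7713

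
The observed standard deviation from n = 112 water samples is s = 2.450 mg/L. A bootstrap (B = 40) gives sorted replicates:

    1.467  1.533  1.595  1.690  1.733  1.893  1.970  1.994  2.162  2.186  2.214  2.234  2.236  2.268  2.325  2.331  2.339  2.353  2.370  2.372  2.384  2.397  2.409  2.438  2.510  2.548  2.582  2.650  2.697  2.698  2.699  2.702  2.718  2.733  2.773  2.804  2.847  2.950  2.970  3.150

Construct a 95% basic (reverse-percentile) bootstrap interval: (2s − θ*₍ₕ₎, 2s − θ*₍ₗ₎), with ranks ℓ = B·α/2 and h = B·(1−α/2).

(1.930, 3.433)

Percentile endpoints at ranks 1 and 39: θ*₍1₎ = 1.467, θ*₍39₎ = 2.970.
Basic interval reflects these around s:
  lower = 2 × 2.450 − 2.970 = 1.930
  upper = 2 × 2.450 − 1.467 = 3.433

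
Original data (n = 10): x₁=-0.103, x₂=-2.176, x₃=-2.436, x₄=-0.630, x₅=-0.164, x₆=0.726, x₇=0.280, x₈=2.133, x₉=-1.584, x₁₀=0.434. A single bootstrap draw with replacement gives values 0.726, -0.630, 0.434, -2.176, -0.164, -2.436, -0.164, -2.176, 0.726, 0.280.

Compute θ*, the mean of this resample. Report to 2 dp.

Mean = (0.726 + (-0.630) + 0.434 + (-2.176) + (-0.164) + (-2.436) + (-0.164) + (-2.176) + 0.726 + 0.280) / 10 = -5.5800 / 10 = -0.56

θ* = -0.56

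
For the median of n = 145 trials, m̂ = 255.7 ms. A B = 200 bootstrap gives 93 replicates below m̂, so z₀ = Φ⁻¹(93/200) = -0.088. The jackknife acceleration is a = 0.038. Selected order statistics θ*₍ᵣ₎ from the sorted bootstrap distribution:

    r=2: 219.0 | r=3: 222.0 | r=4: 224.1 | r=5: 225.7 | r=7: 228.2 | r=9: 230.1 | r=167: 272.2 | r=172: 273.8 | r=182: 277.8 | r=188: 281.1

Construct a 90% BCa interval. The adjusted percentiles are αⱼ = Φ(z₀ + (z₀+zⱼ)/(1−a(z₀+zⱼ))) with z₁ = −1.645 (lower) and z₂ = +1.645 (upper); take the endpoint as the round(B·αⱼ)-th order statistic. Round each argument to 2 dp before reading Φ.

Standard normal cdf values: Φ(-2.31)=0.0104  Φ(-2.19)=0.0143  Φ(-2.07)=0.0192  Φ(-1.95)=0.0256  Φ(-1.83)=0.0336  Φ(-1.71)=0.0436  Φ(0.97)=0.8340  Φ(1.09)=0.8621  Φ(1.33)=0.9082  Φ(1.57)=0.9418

Lower: z₀ + z₁ = -0.088 + (-1.645) = -1.733; 1 − a(z₀+z₁) = 1 − (0.038)(-1.733) = 1.0659; argument = -0.088 + (-1.733)/1.0659 = -1.7139 → -1.71.
α₁ = Φ(-1.71) = 0.0436; rank = round(200 × 0.0436) = 9; θ*₍9₎ = 230.1.
Upper: z₀ + z₂ = 1.557; 1 − a(z₀+z₂) = 0.9408; argument = 1.5669 → 1.57; α₂ = 0.9418; rank = 188; θ*₍188₎ = 281.1.

(230.1, 281.1)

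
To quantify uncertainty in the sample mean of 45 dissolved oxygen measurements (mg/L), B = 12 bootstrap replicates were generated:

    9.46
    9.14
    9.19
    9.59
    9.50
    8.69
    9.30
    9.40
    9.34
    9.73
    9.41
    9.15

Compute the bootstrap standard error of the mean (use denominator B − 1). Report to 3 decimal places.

Bootstrap SE is the standard deviation of the 12 replicate means.
Mean of replicates: (9.46 + 9.14 + 9.19 + 9.59 + 9.50 + 8.69 + 9.30 + 9.40 + 9.34 + 9.73 + 9.41 + 9.15) / 12 = 111.9000 / 12 = 9.3250
Sum of squared deviations: (+0.1350)² + (−0.1850)² + (−0.1350)² + (+0.2650)² + (+0.1750)² + (−0.6350)² + (−0.0250)² + (+0.0750)² + (+0.0150)² + (+0.4050)² + (+0.0850)² + (−0.1750)² = 0.7831
Variance = 0.7831 / 11 = 0.0712
SE* = √0.0712

SE* = 0.267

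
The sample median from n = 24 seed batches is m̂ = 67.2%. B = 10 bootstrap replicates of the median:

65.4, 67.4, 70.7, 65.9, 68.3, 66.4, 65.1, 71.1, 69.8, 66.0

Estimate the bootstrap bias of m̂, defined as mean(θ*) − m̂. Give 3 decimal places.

mean(θ*) = (65.4 + 67.4 + 70.7 + 65.9 + 68.3 + 66.4 + 65.1 + 71.1 + 69.8 + 66.0) / 10 = 67.6100
bias = 67.6100 − 67.2

bias = +0.410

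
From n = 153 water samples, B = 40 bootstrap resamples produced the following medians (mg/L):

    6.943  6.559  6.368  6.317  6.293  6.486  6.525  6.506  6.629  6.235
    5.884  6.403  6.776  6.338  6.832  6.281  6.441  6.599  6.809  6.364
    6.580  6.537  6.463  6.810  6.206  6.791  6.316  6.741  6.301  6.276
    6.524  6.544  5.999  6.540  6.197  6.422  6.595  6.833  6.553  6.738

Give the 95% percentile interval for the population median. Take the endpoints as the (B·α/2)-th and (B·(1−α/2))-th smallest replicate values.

(5.884, 6.833)

Sorted replicates: 5.884, 5.999, 6.197, 6.206, 6.235, 6.276, 6.281, 6.293, 6.301, 6.316, 6.317, 6.338, 6.364, 6.368, 6.403, 6.422, 6.441, 6.463, 6.486, 6.506, 6.524, 6.525, 6.537, 6.540, 6.544, 6.553, 6.559, 6.580, 6.595, 6.599, 6.629, 6.738, 6.741, 6.776, 6.791, 6.809, 6.810, 6.832, 6.833, 6.943
α = 0.05; lower rank = 40 × 0.025 = 1; upper rank = 40 × 0.975 = 39.
The 1st smallest replicate is 5.884; the 39th is 6.833.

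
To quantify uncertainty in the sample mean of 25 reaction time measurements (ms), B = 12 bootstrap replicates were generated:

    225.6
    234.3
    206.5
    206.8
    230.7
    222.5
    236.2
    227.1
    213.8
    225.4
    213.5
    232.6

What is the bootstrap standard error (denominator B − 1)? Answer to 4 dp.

SE* = 10.4118

Bootstrap SE is the standard deviation of the 12 replicate means.
Mean of replicates: (225.6 + 234.3 + 206.5 + 206.8 + 230.7 + 222.5 + 236.2 + 227.1 + 213.8 + 225.4 + 213.5 + 232.6) / 12 = 2675.00000 / 12 = 222.91667
Sum of squared deviations: (+2.68333)² + (+11.38333)² + (−16.41667)² + (−16.11667)² + (+7.78333)² + (−0.41667)² + (+13.28333)² + (+4.18333)² + (−9.11667)² + (+2.48333)² + (−9.41667)² + (+9.68333)² = 1192.45667
Variance = 1192.45667 / 11 = 108.40515
SE* = √108.40515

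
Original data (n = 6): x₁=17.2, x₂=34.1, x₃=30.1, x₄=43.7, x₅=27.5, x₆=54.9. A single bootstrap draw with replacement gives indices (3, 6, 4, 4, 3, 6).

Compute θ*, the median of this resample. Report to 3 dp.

Resample values: 30.1, 54.9, 43.7, 43.7, 30.1, 54.9.
Sorted: 30.1, 30.1, 43.7, 43.7, 54.9, 54.9
Median = average of the two middle values = 43.700

θ* = 43.700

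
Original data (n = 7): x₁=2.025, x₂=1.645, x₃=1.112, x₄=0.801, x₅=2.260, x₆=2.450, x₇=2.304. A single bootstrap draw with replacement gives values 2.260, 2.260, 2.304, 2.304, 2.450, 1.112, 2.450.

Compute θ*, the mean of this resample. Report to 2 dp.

Mean = (2.260 + 2.260 + 2.304 + 2.304 + 2.450 + 1.112 + 2.450) / 7 = 15.1400 / 7 = 2.16

θ* = 2.16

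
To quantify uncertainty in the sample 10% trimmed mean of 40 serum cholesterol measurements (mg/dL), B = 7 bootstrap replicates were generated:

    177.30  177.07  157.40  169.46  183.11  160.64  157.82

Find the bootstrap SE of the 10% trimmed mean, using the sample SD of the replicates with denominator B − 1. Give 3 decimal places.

SE* = 10.510

Bootstrap SE is the standard deviation of the 7 replicate 10% trimmed means.
Mean of replicates: (177.30 + 177.07 + 157.40 + 169.46 + 183.11 + 160.64 + 157.82) / 7 = 1182.8000 / 7 = 168.9714
Sum of squared deviations: (+8.3286)² + (+8.0986)² + (−11.5714)² + (+0.4886)² + (+14.1386)² + (−8.3314)² + (−11.1514)² = 662.7549
Variance = 662.7549 / 6 = 110.4591
SE* = √110.4591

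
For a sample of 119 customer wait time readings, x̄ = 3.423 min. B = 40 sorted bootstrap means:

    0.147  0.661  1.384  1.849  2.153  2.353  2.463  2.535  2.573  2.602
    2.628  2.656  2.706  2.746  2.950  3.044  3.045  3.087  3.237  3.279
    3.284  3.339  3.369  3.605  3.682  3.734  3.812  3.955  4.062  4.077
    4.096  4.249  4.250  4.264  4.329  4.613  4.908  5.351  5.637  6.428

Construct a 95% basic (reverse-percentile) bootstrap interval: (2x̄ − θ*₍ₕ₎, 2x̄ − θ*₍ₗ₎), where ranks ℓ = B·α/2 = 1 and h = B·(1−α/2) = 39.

(1.209, 6.699)

Percentile endpoints at ranks 1 and 39: θ*₍1₎ = 0.147, θ*₍39₎ = 5.637.
Basic interval reflects these around x̄:
  lower = 2 × 3.423 − 5.637 = 1.209
  upper = 2 × 3.423 − 0.147 = 6.699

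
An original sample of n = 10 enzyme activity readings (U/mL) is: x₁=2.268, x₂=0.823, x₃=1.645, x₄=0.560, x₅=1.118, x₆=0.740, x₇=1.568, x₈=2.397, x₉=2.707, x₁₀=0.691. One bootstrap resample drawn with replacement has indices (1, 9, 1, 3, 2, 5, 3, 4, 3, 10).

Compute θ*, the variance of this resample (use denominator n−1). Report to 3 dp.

θ* = 0.536

Resample values: 2.268, 2.707, 2.268, 1.645, 0.823, 1.118, 1.645, 0.560, 1.645, 0.691.
Mean = 1.5370; sum of squared deviations = 4.8282
s² = 4.8282 / 9 = 0.5365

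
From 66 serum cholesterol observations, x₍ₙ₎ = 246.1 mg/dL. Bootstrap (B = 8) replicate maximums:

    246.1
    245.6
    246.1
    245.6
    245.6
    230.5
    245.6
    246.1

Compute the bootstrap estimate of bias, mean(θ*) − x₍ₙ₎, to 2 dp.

bias = −2.20

mean(θ*) = (246.1 + 245.6 + 246.1 + 245.6 + 245.6 + 230.5 + 245.6 + 246.1) / 8 = 243.900
bias = 243.900 − 246.1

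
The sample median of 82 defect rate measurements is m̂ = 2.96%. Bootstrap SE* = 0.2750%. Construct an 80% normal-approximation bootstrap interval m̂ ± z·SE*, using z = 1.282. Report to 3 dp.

Margin = 1.282 × 0.2750 = 0.3526
Interval: 2.96 ± 0.3526

(2.607, 3.313)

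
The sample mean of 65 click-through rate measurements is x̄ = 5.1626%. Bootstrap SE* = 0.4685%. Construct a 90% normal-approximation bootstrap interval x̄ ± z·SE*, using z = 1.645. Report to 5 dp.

Margin = 1.645 × 0.4685 = 0.770683
Interval: 5.1626 ± 0.770683

(4.39192, 5.93328)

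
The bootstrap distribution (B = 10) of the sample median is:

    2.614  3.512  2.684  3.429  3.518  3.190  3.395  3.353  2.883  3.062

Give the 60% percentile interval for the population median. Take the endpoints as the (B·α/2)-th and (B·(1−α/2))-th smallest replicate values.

(2.684, 3.429)

Sorted replicates: 2.614, 2.684, 2.883, 3.062, 3.190, 3.353, 3.395, 3.429, 3.512, 3.518
α = 0.40; lower rank = 10 × 0.200 = 2; upper rank = 10 × 0.800 = 8.
The 2nd smallest replicate is 2.684; the 8th is 3.429.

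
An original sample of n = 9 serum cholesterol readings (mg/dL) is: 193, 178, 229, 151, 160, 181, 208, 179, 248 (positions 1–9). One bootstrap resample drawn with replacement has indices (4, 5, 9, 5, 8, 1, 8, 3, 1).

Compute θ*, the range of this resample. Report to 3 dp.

Resample values: 151, 160, 248, 160, 179, 193, 179, 229, 193.
Range = 248 − 151 = 97.000

θ* = 97.000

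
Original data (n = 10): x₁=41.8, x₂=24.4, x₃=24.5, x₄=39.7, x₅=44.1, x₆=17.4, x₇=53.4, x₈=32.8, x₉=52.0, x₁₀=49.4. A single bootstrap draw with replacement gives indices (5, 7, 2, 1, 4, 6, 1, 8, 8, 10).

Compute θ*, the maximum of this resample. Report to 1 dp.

Resample values: 44.1, 53.4, 24.4, 41.8, 39.7, 17.4, 41.8, 32.8, 32.8, 49.4.
Maximum = 53.4

θ* = 53.4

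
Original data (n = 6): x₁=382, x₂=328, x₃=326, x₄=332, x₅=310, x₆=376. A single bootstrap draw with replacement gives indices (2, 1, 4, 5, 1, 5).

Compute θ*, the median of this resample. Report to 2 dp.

θ* = 330.00

Resample values: 328, 382, 332, 310, 382, 310.
Sorted: 310, 310, 328, 332, 382, 382
Median = average of the two middle values = 330.00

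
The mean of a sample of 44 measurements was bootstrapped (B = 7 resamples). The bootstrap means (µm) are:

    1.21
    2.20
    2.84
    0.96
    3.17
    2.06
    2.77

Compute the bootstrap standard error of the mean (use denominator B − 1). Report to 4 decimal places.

SE* = 0.8374

Bootstrap SE is the standard deviation of the 7 replicate means.
Mean of replicates: (1.21 + 2.20 + 2.84 + 0.96 + 3.17 + 2.06 + 2.77) / 7 = 15.21000 / 7 = 2.17286
Sum of squared deviations: (−0.96286)² + (+0.02714)² + (+0.66714)² + (−1.21286)² + (+0.99714)² + (−0.11286)² + (+0.59714)² = 4.20754
Variance = 4.20754 / 6 = 0.70126
SE* = √0.70126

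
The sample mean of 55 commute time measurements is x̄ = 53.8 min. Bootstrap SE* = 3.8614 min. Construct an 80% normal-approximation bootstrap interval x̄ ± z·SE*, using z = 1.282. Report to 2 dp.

Margin = 1.282 × 3.8614 = 4.950
Interval: 53.8 ± 4.950

(48.85, 58.75)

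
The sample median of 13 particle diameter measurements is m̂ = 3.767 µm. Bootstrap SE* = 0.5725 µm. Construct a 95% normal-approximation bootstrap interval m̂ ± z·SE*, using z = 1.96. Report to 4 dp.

Margin = 1.96 × 0.5725 = 1.12210
Interval: 3.767 ± 1.12210

(2.6449, 4.8891)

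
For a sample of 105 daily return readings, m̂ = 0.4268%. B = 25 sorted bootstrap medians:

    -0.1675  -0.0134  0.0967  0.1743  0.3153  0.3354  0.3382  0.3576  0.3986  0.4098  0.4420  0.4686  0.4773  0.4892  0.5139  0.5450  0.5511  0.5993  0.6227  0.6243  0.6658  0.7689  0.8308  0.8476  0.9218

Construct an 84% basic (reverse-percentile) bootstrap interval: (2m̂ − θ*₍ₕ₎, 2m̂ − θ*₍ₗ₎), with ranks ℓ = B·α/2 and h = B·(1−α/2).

Percentile endpoints at ranks 2 and 23: θ*₍2₎ = -0.0134, θ*₍23₎ = 0.8308.
Basic interval reflects these around m̂:
  lower = 2 × 0.4268 − 0.8308 = 0.0228
  upper = 2 × 0.4268 − -0.0134 = 0.8670

(0.0228, 0.8670)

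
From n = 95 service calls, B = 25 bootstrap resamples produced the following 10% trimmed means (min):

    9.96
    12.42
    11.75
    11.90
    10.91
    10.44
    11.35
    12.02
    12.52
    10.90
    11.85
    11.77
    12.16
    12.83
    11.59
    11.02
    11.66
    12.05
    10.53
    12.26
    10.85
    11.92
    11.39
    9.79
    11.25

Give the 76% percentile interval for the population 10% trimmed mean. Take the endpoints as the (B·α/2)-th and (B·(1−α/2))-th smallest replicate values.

Sorted replicates: 9.79, 9.96, 10.44, 10.53, 10.85, 10.90, 10.91, 11.02, 11.25, 11.35, 11.39, 11.59, 11.66, 11.75, 11.77, 11.85, 11.90, 11.92, 12.02, 12.05, 12.16, 12.26, 12.42, 12.52, 12.83
α = 0.24; lower rank = 25 × 0.120 = 3; upper rank = 25 × 0.880 = 22.
The 3rd smallest replicate is 10.44; the 22nd is 12.26.

(10.44, 12.26)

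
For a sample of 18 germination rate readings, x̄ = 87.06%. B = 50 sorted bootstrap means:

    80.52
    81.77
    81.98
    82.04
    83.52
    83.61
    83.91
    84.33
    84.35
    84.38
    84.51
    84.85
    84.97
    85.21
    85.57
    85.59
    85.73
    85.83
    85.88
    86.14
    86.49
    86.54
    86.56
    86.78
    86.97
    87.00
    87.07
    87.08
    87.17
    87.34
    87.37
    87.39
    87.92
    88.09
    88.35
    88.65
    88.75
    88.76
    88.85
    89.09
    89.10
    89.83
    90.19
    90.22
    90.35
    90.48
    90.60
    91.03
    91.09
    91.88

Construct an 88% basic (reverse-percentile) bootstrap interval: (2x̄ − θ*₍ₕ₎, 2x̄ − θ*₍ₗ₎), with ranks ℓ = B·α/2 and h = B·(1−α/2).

Percentile endpoints at ranks 3 and 47: θ*₍3₎ = 81.98, θ*₍47₎ = 90.60.
Basic interval reflects these around x̄:
  lower = 2 × 87.06 − 90.60 = 83.52
  upper = 2 × 87.06 − 81.98 = 92.14

(83.52, 92.14)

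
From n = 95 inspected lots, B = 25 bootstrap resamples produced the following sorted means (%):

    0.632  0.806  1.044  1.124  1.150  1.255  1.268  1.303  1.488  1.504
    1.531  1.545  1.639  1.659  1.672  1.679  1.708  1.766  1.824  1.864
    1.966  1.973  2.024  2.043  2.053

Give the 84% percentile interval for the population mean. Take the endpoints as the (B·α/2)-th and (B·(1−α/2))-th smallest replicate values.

(0.806, 2.024)

α = 0.16; lower rank = 25 × 0.080 = 2; upper rank = 25 × 0.920 = 23.
The 2nd smallest replicate is 0.806; the 23rd is 2.024.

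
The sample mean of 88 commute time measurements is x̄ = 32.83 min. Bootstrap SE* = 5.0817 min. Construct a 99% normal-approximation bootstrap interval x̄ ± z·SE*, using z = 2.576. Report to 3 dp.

(19.740, 45.920)

Margin = 2.576 × 5.0817 = 13.0905
Interval: 32.83 ± 13.0905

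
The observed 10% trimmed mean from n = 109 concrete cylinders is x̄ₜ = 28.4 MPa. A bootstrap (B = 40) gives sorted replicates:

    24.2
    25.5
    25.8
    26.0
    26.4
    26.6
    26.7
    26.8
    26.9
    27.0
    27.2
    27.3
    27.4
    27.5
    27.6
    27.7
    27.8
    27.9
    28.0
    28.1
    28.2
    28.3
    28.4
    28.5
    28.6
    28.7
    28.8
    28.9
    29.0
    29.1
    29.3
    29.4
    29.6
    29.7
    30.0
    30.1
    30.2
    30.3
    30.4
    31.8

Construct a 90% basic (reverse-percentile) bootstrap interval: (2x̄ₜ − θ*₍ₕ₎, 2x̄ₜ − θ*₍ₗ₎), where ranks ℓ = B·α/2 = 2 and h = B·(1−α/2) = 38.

(26.5, 31.3)

Percentile endpoints at ranks 2 and 38: θ*₍2₎ = 25.5, θ*₍38₎ = 30.3.
Basic interval reflects these around x̄ₜ:
  lower = 2 × 28.4 − 30.3 = 26.5
  upper = 2 × 28.4 − 25.5 = 31.3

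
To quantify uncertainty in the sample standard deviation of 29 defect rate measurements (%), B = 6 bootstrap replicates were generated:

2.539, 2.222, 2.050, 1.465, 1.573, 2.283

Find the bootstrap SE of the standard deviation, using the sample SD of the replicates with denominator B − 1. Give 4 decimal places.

SE* = 0.4214

Bootstrap SE is the standard deviation of the 6 replicate standard deviations.
Mean of replicates: (2.539 + 2.222 + 2.050 + 1.465 + 1.573 + 2.283) / 6 = 12.13200 / 6 = 2.02200
Sum of squared deviations: (+0.51700)² + (+0.20000)² + (+0.02800)² + (−0.55700)² + (−0.44900)² + (+0.26100)² = 0.88804
Variance = 0.88804 / 5 = 0.17761
SE* = √0.17761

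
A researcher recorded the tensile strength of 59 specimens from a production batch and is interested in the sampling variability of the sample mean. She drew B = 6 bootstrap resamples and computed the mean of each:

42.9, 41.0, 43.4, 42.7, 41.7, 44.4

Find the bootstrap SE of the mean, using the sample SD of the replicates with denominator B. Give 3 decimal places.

SE* = 1.104

Bootstrap SE is the standard deviation of the 6 replicate means.
Mean of replicates: (42.9 + 41.0 + 43.4 + 42.7 + 41.7 + 44.4) / 6 = 256.1000 / 6 = 42.6833
Sum of squared deviations: (+0.2167)² + (−1.6833)² + (+0.7167)² + (+0.0167)² + (−0.9833)² + (+1.7167)² = 7.3083
Variance = 7.3083 / 6 = 1.2181
SE* = √1.2181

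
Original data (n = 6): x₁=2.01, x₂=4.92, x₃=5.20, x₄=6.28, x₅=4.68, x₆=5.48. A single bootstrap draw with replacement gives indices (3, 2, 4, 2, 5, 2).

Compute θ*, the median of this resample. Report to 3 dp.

Resample values: 5.20, 4.92, 6.28, 4.92, 4.68, 4.92.
Sorted: 4.68, 4.92, 4.92, 4.92, 5.20, 6.28
Median = average of the two middle values = 4.920

θ* = 4.920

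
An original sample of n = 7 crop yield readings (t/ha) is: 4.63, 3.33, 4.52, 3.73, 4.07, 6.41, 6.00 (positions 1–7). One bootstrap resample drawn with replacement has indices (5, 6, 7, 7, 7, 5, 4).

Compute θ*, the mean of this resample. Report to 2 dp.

θ* = 5.18

Resample values: 4.07, 6.41, 6.00, 6.00, 6.00, 4.07, 3.73.
Mean = (4.07 + 6.41 + 6.00 + 6.00 + 6.00 + 4.07 + 3.73) / 7 = 36.280 / 7 = 5.18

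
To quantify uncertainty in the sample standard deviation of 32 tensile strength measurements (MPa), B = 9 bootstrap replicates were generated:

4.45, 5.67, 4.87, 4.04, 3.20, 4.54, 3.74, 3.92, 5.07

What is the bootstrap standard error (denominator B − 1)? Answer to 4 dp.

SE* = 0.7533

Bootstrap SE is the standard deviation of the 9 replicate standard deviations.
Mean of replicates: (4.45 + 5.67 + 4.87 + 4.04 + 3.20 + 4.54 + 3.74 + 3.92 + 5.07) / 9 = 39.50000 / 9 = 4.38889
Sum of squared deviations: (+0.06111)² + (+1.28111)² + (+0.48111)² + (−0.34889)² + (−1.18889)² + (+0.15111)² + (−0.64889)² + (−0.46889)² + (+0.68111)² = 4.53929
Variance = 4.53929 / 8 = 0.56741
SE* = √0.56741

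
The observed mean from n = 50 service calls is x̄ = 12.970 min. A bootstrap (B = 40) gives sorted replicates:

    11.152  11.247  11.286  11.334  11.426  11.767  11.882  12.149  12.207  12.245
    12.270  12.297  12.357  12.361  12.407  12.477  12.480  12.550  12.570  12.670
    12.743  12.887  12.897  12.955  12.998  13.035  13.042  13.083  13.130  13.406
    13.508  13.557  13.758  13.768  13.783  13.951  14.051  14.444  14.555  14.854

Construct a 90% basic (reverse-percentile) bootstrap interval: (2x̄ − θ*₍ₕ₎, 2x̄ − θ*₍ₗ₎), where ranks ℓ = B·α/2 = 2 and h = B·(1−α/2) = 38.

Percentile endpoints at ranks 2 and 38: θ*₍2₎ = 11.247, θ*₍38₎ = 14.444.
Basic interval reflects these around x̄:
  lower = 2 × 12.970 − 14.444 = 11.496
  upper = 2 × 12.970 − 11.247 = 14.693

(11.496, 14.693)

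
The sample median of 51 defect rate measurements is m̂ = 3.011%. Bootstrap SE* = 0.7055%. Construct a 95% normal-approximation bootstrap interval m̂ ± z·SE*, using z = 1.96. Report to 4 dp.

Margin = 1.96 × 0.7055 = 1.38278
Interval: 3.011 ± 1.38278

(1.6282, 4.3938)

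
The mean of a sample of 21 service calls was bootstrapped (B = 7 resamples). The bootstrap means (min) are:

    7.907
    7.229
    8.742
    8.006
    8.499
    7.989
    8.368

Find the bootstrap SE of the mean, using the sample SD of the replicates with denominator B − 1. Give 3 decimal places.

SE* = 0.493

Bootstrap SE is the standard deviation of the 7 replicate means.
Mean of replicates: (7.907 + 7.229 + 8.742 + 8.006 + 8.499 + 7.989 + 8.368) / 7 = 56.7400 / 7 = 8.1057
Sum of squared deviations: (−0.1987)² + (−0.8767)² + (+0.6363)² + (−0.0997)² + (+0.3933)² + (−0.1167)² + (+0.2623)² = 1.4600
Variance = 1.4600 / 6 = 0.2433
SE* = √0.2433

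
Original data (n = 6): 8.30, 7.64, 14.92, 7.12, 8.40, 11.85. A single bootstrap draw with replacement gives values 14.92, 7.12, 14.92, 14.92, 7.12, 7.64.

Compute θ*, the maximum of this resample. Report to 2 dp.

Maximum = 14.92

θ* = 14.92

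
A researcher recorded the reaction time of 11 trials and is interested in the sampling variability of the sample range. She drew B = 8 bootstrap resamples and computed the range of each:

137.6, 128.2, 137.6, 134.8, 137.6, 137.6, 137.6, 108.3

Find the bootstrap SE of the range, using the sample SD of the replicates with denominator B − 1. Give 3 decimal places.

SE* = 10.278

Bootstrap SE is the standard deviation of the 8 replicate ranges.
Mean of replicates: (137.6 + 128.2 + 137.6 + 134.8 + 137.6 + 137.6 + 137.6 + 108.3) / 8 = 1059.3000 / 8 = 132.4125
Sum of squared deviations: (+5.1875)² + (−4.2125)² + (+5.1875)² + (+2.3875)² + (+5.1875)² + (+5.1875)² + (+5.1875)² + (−24.1125)² = 739.4087
Variance = 739.4087 / 7 = 105.6298
SE* = √105.6298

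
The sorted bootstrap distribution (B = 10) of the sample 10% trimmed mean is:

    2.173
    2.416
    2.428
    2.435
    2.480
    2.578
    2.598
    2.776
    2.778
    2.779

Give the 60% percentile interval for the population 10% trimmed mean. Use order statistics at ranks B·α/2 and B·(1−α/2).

α = 0.40; lower rank = 10 × 0.200 = 2; upper rank = 10 × 0.800 = 8.
The 2nd smallest replicate is 2.416; the 8th is 2.776.

(2.416, 2.776)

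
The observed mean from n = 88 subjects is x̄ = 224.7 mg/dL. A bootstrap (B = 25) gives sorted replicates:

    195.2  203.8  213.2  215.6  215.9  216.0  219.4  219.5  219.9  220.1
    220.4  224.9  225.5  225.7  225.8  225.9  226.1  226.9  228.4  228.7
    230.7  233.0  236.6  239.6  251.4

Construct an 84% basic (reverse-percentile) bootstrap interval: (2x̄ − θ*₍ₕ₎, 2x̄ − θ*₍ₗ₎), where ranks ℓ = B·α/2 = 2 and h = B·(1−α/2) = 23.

Percentile endpoints at ranks 2 and 23: θ*₍2₎ = 203.8, θ*₍23₎ = 236.6.
Basic interval reflects these around x̄:
  lower = 2 × 224.7 − 236.6 = 212.8
  upper = 2 × 224.7 − 203.8 = 245.6

(212.8, 245.6)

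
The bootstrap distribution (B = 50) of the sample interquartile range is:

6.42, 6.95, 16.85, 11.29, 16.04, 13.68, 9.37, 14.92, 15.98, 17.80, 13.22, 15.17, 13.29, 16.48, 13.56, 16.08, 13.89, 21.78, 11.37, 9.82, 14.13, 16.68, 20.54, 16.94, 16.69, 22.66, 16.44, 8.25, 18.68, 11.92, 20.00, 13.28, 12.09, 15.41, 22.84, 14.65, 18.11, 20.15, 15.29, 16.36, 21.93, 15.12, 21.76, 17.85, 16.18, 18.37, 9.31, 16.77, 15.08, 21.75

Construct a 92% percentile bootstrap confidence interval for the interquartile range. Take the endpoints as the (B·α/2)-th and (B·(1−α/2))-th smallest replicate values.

(6.95, 21.93)

Sorted replicates: 6.42, 6.95, 8.25, 9.31, 9.37, 9.82, 11.29, 11.37, 11.92, 12.09, 13.22, 13.28, 13.29, 13.56, 13.68, 13.89, 14.13, 14.65, 14.92, 15.08, 15.12, 15.17, 15.29, 15.41, 15.98, 16.04, 16.08, 16.18, 16.36, 16.44, 16.48, 16.68, 16.69, 16.77, 16.85, 16.94, 17.80, 17.85, 18.11, 18.37, 18.68, 20.00, 20.15, 20.54, 21.75, 21.76, 21.78, 21.93, 22.66, 22.84
α = 0.08; lower rank = 50 × 0.040 = 2; upper rank = 50 × 0.960 = 48.
The 2nd smallest replicate is 6.95; the 48th is 21.93.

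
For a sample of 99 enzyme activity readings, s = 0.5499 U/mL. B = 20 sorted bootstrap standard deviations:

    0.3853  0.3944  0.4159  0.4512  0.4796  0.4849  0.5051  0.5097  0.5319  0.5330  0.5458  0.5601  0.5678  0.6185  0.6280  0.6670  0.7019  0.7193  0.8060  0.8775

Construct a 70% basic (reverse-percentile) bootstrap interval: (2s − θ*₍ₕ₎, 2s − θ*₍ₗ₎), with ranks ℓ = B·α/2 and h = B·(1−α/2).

Percentile endpoints at ranks 3 and 17: θ*₍3₎ = 0.4159, θ*₍17₎ = 0.7019.
Basic interval reflects these around s:
  lower = 2 × 0.5499 − 0.7019 = 0.3979
  upper = 2 × 0.5499 − 0.4159 = 0.6839

(0.3979, 0.6839)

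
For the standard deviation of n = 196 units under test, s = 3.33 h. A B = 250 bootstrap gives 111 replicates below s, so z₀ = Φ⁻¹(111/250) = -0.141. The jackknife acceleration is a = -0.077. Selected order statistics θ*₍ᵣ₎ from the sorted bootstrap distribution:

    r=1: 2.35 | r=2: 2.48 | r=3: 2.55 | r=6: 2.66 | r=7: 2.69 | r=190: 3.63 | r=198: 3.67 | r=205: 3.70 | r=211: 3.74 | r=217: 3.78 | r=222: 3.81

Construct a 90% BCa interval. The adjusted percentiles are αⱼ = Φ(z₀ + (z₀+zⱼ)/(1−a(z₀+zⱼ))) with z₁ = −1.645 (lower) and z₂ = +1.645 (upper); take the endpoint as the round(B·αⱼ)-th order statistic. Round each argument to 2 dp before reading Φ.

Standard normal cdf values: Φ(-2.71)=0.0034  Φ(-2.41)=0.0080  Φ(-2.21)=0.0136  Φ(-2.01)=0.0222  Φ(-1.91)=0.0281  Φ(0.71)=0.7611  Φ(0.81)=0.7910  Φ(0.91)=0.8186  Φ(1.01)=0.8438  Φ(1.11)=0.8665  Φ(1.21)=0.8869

(2.55, 3.81)

Lower: z₀ + z₁ = -0.141 + (-1.645) = -1.786; 1 − a(z₀+z₁) = 1 − (-0.077)(-1.786) = 0.8625; argument = -0.141 + (-1.786)/0.8625 = -2.2118 → -2.21.
α₁ = Φ(-2.21) = 0.0136; rank = round(250 × 0.0136) = 3; θ*₍3₎ = 2.55.
Upper: z₀ + z₂ = 1.504; 1 − a(z₀+z₂) = 1.1158; argument = 1.2069 → 1.21; α₂ = 0.8869; rank = 222; θ*₍222₎ = 3.81.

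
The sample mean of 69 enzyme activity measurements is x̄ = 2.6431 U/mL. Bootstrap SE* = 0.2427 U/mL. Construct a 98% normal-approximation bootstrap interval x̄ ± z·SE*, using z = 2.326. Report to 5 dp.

Margin = 2.326 × 0.2427 = 0.564520
Interval: 2.6431 ± 0.564520

(2.07858, 3.20762)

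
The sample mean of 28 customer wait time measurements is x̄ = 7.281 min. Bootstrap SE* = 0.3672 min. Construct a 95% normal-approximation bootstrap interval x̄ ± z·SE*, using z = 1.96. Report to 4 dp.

Margin = 1.96 × 0.3672 = 0.71971
Interval: 7.281 ± 0.71971

(6.5613, 8.0007)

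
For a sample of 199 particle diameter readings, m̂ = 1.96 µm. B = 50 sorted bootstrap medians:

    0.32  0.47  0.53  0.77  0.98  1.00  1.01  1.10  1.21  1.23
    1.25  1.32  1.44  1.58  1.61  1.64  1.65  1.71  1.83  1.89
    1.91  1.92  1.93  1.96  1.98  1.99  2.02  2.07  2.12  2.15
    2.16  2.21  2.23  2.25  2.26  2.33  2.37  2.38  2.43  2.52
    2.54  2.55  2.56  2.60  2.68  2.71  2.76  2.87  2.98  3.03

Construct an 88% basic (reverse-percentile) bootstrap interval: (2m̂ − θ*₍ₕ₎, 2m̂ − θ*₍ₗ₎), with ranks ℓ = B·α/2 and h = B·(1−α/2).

(1.16, 3.39)

Percentile endpoints at ranks 3 and 47: θ*₍3₎ = 0.53, θ*₍47₎ = 2.76.
Basic interval reflects these around m̂:
  lower = 2 × 1.96 − 2.76 = 1.16
  upper = 2 × 1.96 − 0.53 = 3.39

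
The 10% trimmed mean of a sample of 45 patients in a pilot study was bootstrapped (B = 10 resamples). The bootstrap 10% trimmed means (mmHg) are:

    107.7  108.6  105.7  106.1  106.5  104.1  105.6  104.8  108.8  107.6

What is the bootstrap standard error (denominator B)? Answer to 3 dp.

SE* = 1.503

Bootstrap SE is the standard deviation of the 10 replicate 10% trimmed means.
Mean of replicates: (107.7 + 108.6 + 105.7 + 106.1 + 106.5 + 104.1 + 105.6 + 104.8 + 108.8 + 107.6) / 10 = 1065.5000 / 10 = 106.5500
Sum of squared deviations: (+1.1500)² + (+2.0500)² + (−0.8500)² + (−0.4500)² + (−0.0500)² + (−2.4500)² + (−0.9500)² + (−1.7500)² + (+2.2500)² + (+1.0500)² = 22.5850
Variance = 22.5850 / 10 = 2.2585
SE* = √2.2585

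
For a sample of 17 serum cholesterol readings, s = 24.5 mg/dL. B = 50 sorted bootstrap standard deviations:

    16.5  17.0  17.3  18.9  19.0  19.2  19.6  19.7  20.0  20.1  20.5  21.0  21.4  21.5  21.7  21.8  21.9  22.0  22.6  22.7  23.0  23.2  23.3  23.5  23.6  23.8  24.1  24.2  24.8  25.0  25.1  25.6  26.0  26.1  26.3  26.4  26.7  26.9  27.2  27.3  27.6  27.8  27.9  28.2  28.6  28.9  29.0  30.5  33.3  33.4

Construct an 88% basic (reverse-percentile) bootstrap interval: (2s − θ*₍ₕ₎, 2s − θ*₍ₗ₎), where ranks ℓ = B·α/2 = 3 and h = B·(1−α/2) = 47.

(20.0, 31.7)

Percentile endpoints at ranks 3 and 47: θ*₍3₎ = 17.3, θ*₍47₎ = 29.0.
Basic interval reflects these around s:
  lower = 2 × 24.5 − 29.0 = 20.0
  upper = 2 × 24.5 − 17.3 = 31.7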